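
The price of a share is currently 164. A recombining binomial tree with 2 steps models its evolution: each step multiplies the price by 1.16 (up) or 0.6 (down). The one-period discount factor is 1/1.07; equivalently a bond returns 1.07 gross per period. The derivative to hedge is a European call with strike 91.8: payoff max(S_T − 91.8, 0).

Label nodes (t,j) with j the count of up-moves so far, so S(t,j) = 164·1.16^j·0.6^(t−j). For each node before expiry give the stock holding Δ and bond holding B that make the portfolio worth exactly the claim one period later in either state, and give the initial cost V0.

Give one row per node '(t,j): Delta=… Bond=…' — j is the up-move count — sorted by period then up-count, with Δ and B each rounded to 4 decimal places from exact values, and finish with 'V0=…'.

The replicating-portfolio and risk-neutral prices coincide; use p* = (1.07−0.6)/(1.16−0.6) = 0.8393 for the latter.
Terminal values V(2,·): V(2,0)=0.0000, V(2,1)=22.3440, V(2,2)=128.8784
Node (1,0) S=98.4000: V=(p*·22.3440+(1−p*)·0.0000)/1.07=17.5262; Δ=(22.3440−0.0000)/(114.1440−59.0400)=0.4055; B=V−Δ·S=-22.3738
Node (1,1) S=190.2400: V=(p*·128.8784+(1−p*)·22.3440)/1.07=104.4456; Δ=(128.8784−22.3440)/(220.6784−114.1440)=1.0000; B=V−Δ·S=-85.7944
Node (0,0) S=164.0000: V=(p*·104.4456+(1−p*)·17.5262)/1.07=84.5574; Δ=(104.4456−17.5262)/(190.2400−98.4000)=0.9464; B=V−Δ·S=-70.6559
The time-0 hedge costs 84.5574, which is the no-arbitrage price.

(0,0): Delta=0.9464 Bond=-70.6559
(1,0): Delta=0.4055 Bond=-22.3738
(1,1): Delta=1.0000 Bond=-85.7944
V0=84.5574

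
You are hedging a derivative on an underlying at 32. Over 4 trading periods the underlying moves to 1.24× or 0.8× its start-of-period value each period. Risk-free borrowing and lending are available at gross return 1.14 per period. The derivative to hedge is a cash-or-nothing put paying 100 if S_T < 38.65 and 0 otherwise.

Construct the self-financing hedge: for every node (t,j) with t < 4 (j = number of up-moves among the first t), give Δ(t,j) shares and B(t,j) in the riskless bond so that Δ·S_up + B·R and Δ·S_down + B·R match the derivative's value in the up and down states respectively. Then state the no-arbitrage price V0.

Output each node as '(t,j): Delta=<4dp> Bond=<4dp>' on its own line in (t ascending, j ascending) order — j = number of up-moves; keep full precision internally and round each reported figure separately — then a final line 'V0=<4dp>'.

Risk-neutral probability p* = (R−d)/(u−d) = (1.14−0.8)/(1.24−0.8) = 0.7727.
Payoff layer (t=4): V(4,0)=100.0000, V(4,1)=100.0000, V(4,2)=100.0000, V(4,3)=0.0000, V(4,4)=0.0000
(3,0): S=16.3840. Δ = (V_up−V_dn)/(S_up−S_dn) = (100.0000−100.0000)/(20.3162−13.1072) = 0.0000. V = [p*·100.0000 + (1−p*)·100.0000]/1.14 = 87.7193. B = V − Δ·S = 87.7193.
(3,1): S=25.3952. Δ = (V_up−V_dn)/(S_up−S_dn) = (100.0000−100.0000)/(31.4900−20.3162) = 0.0000. V = [p*·100.0000 + (1−p*)·100.0000]/1.14 = 87.7193. B = V − Δ·S = 87.7193.
(3,2): S=39.3626. Δ = (V_up−V_dn)/(S_up−S_dn) = (0.0000−100.0000)/(48.8096−31.4900) = -5.7738. V = [p*·0.0000 + (1−p*)·100.0000]/1.14 = 19.9362. B = V − Δ·S = 247.2089.
(3,3): S=61.0120. Δ = (V_up−V_dn)/(S_up−S_dn) = (0.0000−0.0000)/(75.6548−48.8096) = 0.0000. V = [p*·0.0000 + (1−p*)·0.0000]/1.14 = 0.0000. B = V − Δ·S = 0.0000.
(2,0): S=20.4800. Δ = (V_up−V_dn)/(S_up−S_dn) = (87.7193−87.7193)/(25.3952−16.3840) = 0.0000. V = [p*·87.7193 + (1−p*)·87.7193]/1.14 = 76.9468. B = V − Δ·S = 76.9468.
(2,1): S=31.7440. Δ = (V_up−V_dn)/(S_up−S_dn) = (19.9362−87.7193)/(39.3626−25.3952) = -4.8530. V = [p*·19.9362 + (1−p*)·87.7193]/1.14 = 31.0013. B = V − Δ·S = 185.0538.
(2,2): S=49.2032. Δ = (V_up−V_dn)/(S_up−S_dn) = (0.0000−19.9362)/(61.0120−39.3626) = -0.9209. V = [p*·0.0000 + (1−p*)·19.9362]/1.14 = 3.9745. B = V − Δ·S = 49.2841.
(1,0): S=25.6000. Δ = (V_up−V_dn)/(S_up−S_dn) = (31.0013−76.9468)/(31.7440−20.4800) = -4.0790. V = [p*·31.0013 + (1−p*)·76.9468]/1.14 = 36.3539. B = V − Δ·S = 140.7754.
(1,1): S=39.6800. Δ = (V_up−V_dn)/(S_up−S_dn) = (3.9745−31.0013)/(49.2032−31.7440) = -1.5480. V = [p*·3.9745 + (1−p*)·31.0013]/1.14 = 8.8745. B = V − Δ·S = 70.2990.
(0,0): S=32.0000. Δ = (V_up−V_dn)/(S_up−S_dn) = (8.8745−36.3539)/(39.6800−25.6000) = -1.9517. V = [p*·8.8745 + (1−p*)·36.3539]/1.14 = 13.2630. B = V − Δ·S = 75.7161.
Self-financing check: at every node Δ·S+B equals the discounted successor values.

(0,0): Delta=-1.9517 Bond=75.7161
(1,0): Delta=-4.0790 Bond=140.7754
(1,1): Delta=-1.5480 Bond=70.2990
(2,0): Delta=0.0000 Bond=76.9468
(2,1): Delta=-4.8530 Bond=185.0538
(2,2): Delta=-0.9209 Bond=49.2841
(3,0): Delta=0.0000 Bond=87.7193
(3,1): Delta=0.0000 Bond=87.7193
(3,2): Delta=-5.7738 Bond=247.2089
(3,3): Delta=0.0000 Bond=0.0000
V0=13.2630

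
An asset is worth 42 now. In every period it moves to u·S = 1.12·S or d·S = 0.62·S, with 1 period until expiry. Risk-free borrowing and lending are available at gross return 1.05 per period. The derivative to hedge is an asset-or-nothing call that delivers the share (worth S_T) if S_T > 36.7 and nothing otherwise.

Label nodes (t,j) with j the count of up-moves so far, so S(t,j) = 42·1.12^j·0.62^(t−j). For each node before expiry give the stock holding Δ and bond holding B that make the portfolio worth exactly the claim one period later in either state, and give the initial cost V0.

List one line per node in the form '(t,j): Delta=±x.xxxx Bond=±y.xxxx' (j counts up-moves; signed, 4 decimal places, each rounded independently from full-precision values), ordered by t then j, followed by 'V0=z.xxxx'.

(0,0): Delta=2.2400 Bond=-55.5520
V0=38.5280

The replicating-portfolio and risk-neutral prices coincide; use p* = (1.05−0.62)/(1.12−0.62) = 0.8600 for the latter.
Terminal payoffs: V(1,0)=0.0000, V(1,1)=47.0400
  t=0,j=0: stock 42.0000 → up 47.0400 (V=47.0400), down 26.0400 (V=0.0000). Price 38.5280; hedge Δ=2.2400, bond B=-55.5520.
Root portfolio cost Δ·42+B reproduces V0=38.5280.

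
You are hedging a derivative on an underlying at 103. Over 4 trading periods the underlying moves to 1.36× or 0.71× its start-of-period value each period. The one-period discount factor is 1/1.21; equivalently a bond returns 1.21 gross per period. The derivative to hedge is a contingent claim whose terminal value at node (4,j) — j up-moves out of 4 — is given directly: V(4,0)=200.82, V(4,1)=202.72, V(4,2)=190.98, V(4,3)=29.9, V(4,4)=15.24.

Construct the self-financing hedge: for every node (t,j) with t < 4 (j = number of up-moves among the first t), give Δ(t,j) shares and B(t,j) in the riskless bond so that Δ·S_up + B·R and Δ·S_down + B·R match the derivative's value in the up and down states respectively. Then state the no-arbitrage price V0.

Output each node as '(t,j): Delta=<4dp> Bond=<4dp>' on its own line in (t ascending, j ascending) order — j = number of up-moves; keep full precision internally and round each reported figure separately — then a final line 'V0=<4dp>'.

Under the risk-neutral measure, an up-move has probability p* = (R−d)/(u−d) = 0.7692 and values discount at R = 1.21.
Terminal payoffs: V(4,0)=200.8200, V(4,1)=202.7200, V(4,2)=190.9800, V(4,3)=29.9000, V(4,4)=15.2400
(3,0): S=36.8648. Δ = (V_up−V_dn)/(S_up−S_dn) = (202.7200−200.8200)/(50.1362−26.1740) = 0.0793. V = [p*·202.7200 + (1−p*)·200.8200]/1.21 = 167.1748. B = V − Δ·S = 164.2517.
(3,1): S=70.6143. Δ = (V_up−V_dn)/(S_up−S_dn) = (190.9800−202.7200)/(96.0355−50.1362) = -0.2558. V = [p*·190.9800 + (1−p*)·202.7200]/1.21 = 160.0737. B = V − Δ·S = 178.1353.
(3,2): S=135.2612. Δ = (V_up−V_dn)/(S_up−S_dn) = (29.9000−190.9800)/(183.9553−96.0355) = -1.8321. V = [p*·29.9000 + (1−p*)·190.9800]/1.21 = 55.4317. B = V − Δ·S = 303.2470.
(3,3): S=259.0920. Δ = (V_up−V_dn)/(S_up−S_dn) = (15.2400−29.9000)/(352.3651−183.9553) = -0.0870. V = [p*·15.2400 + (1−p*)·29.9000]/1.21 = 15.3910. B = V − Δ·S = 37.9448.
(2,0): S=51.9223. Δ = (V_up−V_dn)/(S_up−S_dn) = (160.0737−167.1748)/(70.6143−36.8648) = -0.2104. V = [p*·160.0737 + (1−p*)·167.1748]/1.21 = 133.6467. B = V − Δ·S = 144.5714.
(2,1): S=99.4568. Δ = (V_up−V_dn)/(S_up−S_dn) = (55.4317−160.0737)/(135.2612−70.6143) = -1.6187. V = [p*·55.4317 + (1−p*)·160.0737]/1.21 = 65.7685. B = V − Δ·S = 226.7563.
(2,2): S=190.5088. Δ = (V_up−V_dn)/(S_up−S_dn) = (15.3910−55.4317)/(259.0920−135.2612) = -0.3234. V = [p*·15.3910 + (1−p*)·55.4317]/1.21 = 20.3563. B = V − Δ·S = 81.9574.
(1,0): S=73.1300. Δ = (V_up−V_dn)/(S_up−S_dn) = (65.7685−133.6467)/(99.4568−51.9223) = -1.4280. V = [p*·65.7685 + (1−p*)·133.6467]/1.21 = 67.2997. B = V − Δ·S = 171.7277.
(1,1): S=140.0800. Δ = (V_up−V_dn)/(S_up−S_dn) = (20.3563−65.7685)/(190.5088−99.4568) = -0.4987. V = [p*·20.3563 + (1−p*)·65.7685]/1.21 = 25.4843. B = V − Δ·S = 95.3492.
(0,0): S=103.0000. Δ = (V_up−V_dn)/(S_up−S_dn) = (25.4843−67.2997)/(140.0800−73.1300) = -0.6246. V = [p*·25.4843 + (1−p*)·67.2997]/1.21 = 29.0364. B = V − Δ·S = 93.3678.
Root portfolio cost Δ·103+B reproduces V0=29.0364.

(0,0): Delta=-0.6246 Bond=93.3678
(1,0): Delta=-1.4280 Bond=171.7277
(1,1): Delta=-0.4987 Bond=95.3492
(2,0): Delta=-0.2104 Bond=144.5714
(2,1): Delta=-1.6187 Bond=226.7563
(2,2): Delta=-0.3234 Bond=81.9574
(3,0): Delta=0.0793 Bond=164.2517
(3,1): Delta=-0.2558 Bond=178.1353
(3,2): Delta=-1.8321 Bond=303.2470
(3,3): Delta=-0.0870 Bond=37.9448
V0=29.0364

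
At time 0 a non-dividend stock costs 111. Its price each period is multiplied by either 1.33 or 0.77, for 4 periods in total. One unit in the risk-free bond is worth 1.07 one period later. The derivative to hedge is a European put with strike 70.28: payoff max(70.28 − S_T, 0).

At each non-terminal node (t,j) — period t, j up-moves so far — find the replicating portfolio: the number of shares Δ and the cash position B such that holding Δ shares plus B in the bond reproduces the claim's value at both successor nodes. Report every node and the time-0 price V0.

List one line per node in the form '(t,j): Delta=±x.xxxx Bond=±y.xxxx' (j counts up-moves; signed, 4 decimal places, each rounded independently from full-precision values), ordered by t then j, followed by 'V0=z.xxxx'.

(0,0): Delta=-0.0504 Bond=7.1751
(1,0): Delta=-0.1378 Bond=15.1461
(1,1): Delta=-0.0066 Bond=1.2044
(2,0): Delta=-0.3733 Bond=31.7031
(2,1): Delta=-0.0196 Bond=2.7758
(2,2): Delta=0.0000 Bond=0.0000
(3,0): Delta=-1.0000 Bond=65.6822
(3,1): Delta=-0.0588 Bond=6.3970
(3,2): Delta=0.0000 Bond=0.0000
(3,3): Delta=0.0000 Bond=0.0000
V0=1.5797

The replicating-portfolio and risk-neutral prices coincide; use p* = (1.07−0.77)/(1.33−0.77) = 0.5357 for the latter.
Payoff layer (t=4): V(4,0)=31.2601, V(4,1)=2.8820, V(4,2)=0.0000, V(4,3)=0.0000, V(4,4)=0.0000
(3,0): S=50.6752. Δ = (V_up−V_dn)/(S_up−S_dn) = (2.8820−31.2601)/(67.3980−39.0199) = -1.0000. V = [p*·2.8820 + (1−p*)·31.2601]/1.07 = 15.0071. B = V − Δ·S = 65.6822.
(3,1): S=87.5298. Δ = (V_up−V_dn)/(S_up−S_dn) = (0.0000−2.8820)/(116.4147−67.3980) = -0.0588. V = [p*·0.0000 + (1−p*)·2.8820]/1.07 = 1.2505. B = V − Δ·S = 6.3970.
(3,2): S=151.1879. Δ = (V_up−V_dn)/(S_up−S_dn) = (0.0000−0.0000)/(201.0799−116.4147) = 0.0000. V = [p*·0.0000 + (1−p*)·0.0000]/1.07 = 0.0000. B = V − Δ·S = 0.0000.
(3,3): S=261.1427. Δ = (V_up−V_dn)/(S_up−S_dn) = (0.0000−0.0000)/(347.3198−201.0799) = 0.0000. V = [p*·0.0000 + (1−p*)·0.0000]/1.07 = 0.0000. B = V − Δ·S = 0.0000.
(2,0): S=65.8119. Δ = (V_up−V_dn)/(S_up−S_dn) = (1.2505−15.0071)/(87.5298−50.6752) = -0.3733. V = [p*·1.2505 + (1−p*)·15.0071]/1.07 = 7.1379. B = V − Δ·S = 31.7031.
(2,1): S=113.6751. Δ = (V_up−V_dn)/(S_up−S_dn) = (0.0000−1.2505)/(151.1879−87.5298) = -0.0196. V = [p*·0.0000 + (1−p*)·1.2505]/1.07 = 0.5426. B = V − Δ·S = 2.7758.
(2,2): S=196.3479. Δ = (V_up−V_dn)/(S_up−S_dn) = (0.0000−0.0000)/(261.1427−151.1879) = 0.0000. V = [p*·0.0000 + (1−p*)·0.0000]/1.07 = 0.0000. B = V − Δ·S = 0.0000.
(1,0): S=85.4700. Δ = (V_up−V_dn)/(S_up−S_dn) = (0.5426−7.1379)/(113.6751−65.8119) = -0.1378. V = [p*·0.5426 + (1−p*)·7.1379]/1.07 = 3.3689. B = V − Δ·S = 15.1461.
(1,1): S=147.6300. Δ = (V_up−V_dn)/(S_up−S_dn) = (0.0000−0.5426)/(196.3479−113.6751) = -0.0066. V = [p*·0.0000 + (1−p*)·0.5426]/1.07 = 0.2355. B = V − Δ·S = 1.2044.
(0,0): S=111.0000. Δ = (V_up−V_dn)/(S_up−S_dn) = (0.2355−3.3689)/(147.6300−85.4700) = -0.0504. V = [p*·0.2355 + (1−p*)·3.3689]/1.07 = 1.5797. B = V − Δ·S = 7.1751.
Self-financing check: at every node Δ·S+B equals the discounted successor values.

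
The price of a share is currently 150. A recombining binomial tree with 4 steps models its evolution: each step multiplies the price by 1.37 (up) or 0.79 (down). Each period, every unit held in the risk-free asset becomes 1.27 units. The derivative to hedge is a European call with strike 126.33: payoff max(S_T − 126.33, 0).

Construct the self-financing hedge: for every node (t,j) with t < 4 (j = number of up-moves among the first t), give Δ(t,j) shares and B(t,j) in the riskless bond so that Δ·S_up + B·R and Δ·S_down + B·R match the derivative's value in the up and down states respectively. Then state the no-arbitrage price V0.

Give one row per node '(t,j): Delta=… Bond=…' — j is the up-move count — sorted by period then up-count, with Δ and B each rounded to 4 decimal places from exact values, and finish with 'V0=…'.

(0,0): Delta=0.9884 Bond=-46.6365
(1,0): Delta=0.9241 Bond=-51.6094
(1,1): Delta=0.9961 Bond=-60.8157
(2,0): Delta=0.5926 Bond=-34.5081
(2,1): Delta=0.9639 Bond=-72.0097
(2,2): Delta=1.0000 Bond=-78.3248
(3,0): Delta=0.0000 Bond=0.0000
(3,1): Delta=0.6638 Bond=-52.9555
(3,2): Delta=1.0000 Bond=-99.4724
(3,3): Delta=1.0000 Bond=-99.4724
V0=101.6247

Since d<R<u, set p* = (R−d)/(u−d) = 0.8276; price each node as the discounted p*-expectation of its children.
At expiry t=4: V(4,0)=0.0000, V(4,1)=0.0000, V(4,2)=49.3760, V(4,3)=178.3753, V(4,4)=402.0830
(3,0): S=73.9559. Δ = (V_up−V_dn)/(S_up−S_dn) = (0.0000−0.0000)/(101.3195−58.4251) = 0.0000. V = [p*·0.0000 + (1−p*)·0.0000]/1.27 = 0.0000. B = V − Δ·S = 0.0000.
(3,1): S=128.2526. Δ = (V_up−V_dn)/(S_up−S_dn) = (49.3760−0.0000)/(175.7060−101.3195) = 0.6638. V = [p*·49.3760 + (1−p*)·0.0000]/1.27 = 32.1755. B = V − Δ·S = -52.9555.
(3,2): S=222.4127. Δ = (V_up−V_dn)/(S_up−S_dn) = (178.3753−49.3760)/(304.7053−175.7060) = 1.0000. V = [p*·178.3753 + (1−p*)·49.3760]/1.27 = 122.9402. B = V − Δ·S = -99.4724.
(3,3): S=385.7030. Δ = (V_up−V_dn)/(S_up−S_dn) = (402.0830−178.3753)/(528.4130−304.7053) = 1.0000. V = [p*·402.0830 + (1−p*)·178.3753]/1.27 = 286.2305. B = V − Δ·S = -99.4724.
(2,0): S=93.6150. Δ = (V_up−V_dn)/(S_up−S_dn) = (32.1755−0.0000)/(128.2526−73.9559) = 0.5926. V = [p*·32.1755 + (1−p*)·0.0000]/1.27 = 20.9669. B = V − Δ·S = -34.5081.
(2,1): S=162.3450. Δ = (V_up−V_dn)/(S_up−S_dn) = (122.9402−32.1755)/(222.4127−128.2526) = 0.9639. V = [p*·122.9402 + (1−p*)·32.1755]/1.27 = 84.4812. B = V − Δ·S = -72.0097.
(2,2): S=281.5350. Δ = (V_up−V_dn)/(S_up−S_dn) = (286.2305−122.9402)/(385.7030−222.4127) = 1.0000. V = [p*·286.2305 + (1−p*)·122.9402]/1.27 = 203.2102. B = V − Δ·S = -78.3248.
(1,0): S=118.5000. Δ = (V_up−V_dn)/(S_up−S_dn) = (84.4812−20.9669)/(162.3450−93.6150) = 0.9241. V = [p*·84.4812 + (1−p*)·20.9669]/1.27 = 57.8980. B = V − Δ·S = -51.6094.
(1,1): S=205.5000. Δ = (V_up−V_dn)/(S_up−S_dn) = (203.2102−84.4812)/(281.5350−162.3450) = 0.9961. V = [p*·203.2102 + (1−p*)·84.4812]/1.27 = 143.8895. B = V − Δ·S = -60.8157.
(0,0): S=150.0000. Δ = (V_up−V_dn)/(S_up−S_dn) = (143.8895−57.8980)/(205.5000−118.5000) = 0.9884. V = [p*·143.8895 + (1−p*)·57.8980]/1.27 = 101.6247. B = V − Δ·S = -46.6365.
Root portfolio cost Δ·150+B reproduces V0=101.6247.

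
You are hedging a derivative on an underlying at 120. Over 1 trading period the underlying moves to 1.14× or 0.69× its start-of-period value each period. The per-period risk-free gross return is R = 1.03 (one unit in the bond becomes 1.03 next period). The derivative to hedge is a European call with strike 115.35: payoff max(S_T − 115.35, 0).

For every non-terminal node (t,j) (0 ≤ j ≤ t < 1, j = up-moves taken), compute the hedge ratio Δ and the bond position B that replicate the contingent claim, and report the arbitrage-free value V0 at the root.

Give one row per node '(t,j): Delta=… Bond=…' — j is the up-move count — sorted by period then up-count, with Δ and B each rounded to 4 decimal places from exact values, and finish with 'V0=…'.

(0,0): Delta=0.3972 Bond=-31.9320
V0=15.7346

No-arbitrage ⇒ martingale measure with p* = (R−d)/(u−d) = 0.7556.
At expiry t=1: V(1,0)=0.0000, V(1,1)=21.4500
Node (0,0) S=120.0000: V=(p*·21.4500+(1−p*)·0.0000)/1.03=15.7346; Δ=(21.4500−0.0000)/(136.8000−82.8000)=0.3972; B=V−Δ·S=-31.9320
Self-financing check: at every node Δ·S+B equals the discounted successor values.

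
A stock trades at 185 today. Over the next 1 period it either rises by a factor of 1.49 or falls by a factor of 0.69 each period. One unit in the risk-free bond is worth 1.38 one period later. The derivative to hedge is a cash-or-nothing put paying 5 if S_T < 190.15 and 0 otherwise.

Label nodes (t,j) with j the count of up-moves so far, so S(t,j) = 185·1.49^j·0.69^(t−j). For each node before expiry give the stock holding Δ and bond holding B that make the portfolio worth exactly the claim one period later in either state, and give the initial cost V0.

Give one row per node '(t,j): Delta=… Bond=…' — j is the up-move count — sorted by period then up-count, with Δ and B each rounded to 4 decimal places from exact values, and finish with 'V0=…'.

(0,0): Delta=-0.0338 Bond=6.7482
V0=0.4982

Since d<R<u, set p* = (R−d)/(u−d) = 0.8625; price each node as the discounted p*-expectation of its children.
Terminal payoffs: V(1,0)=5.0000, V(1,1)=0.0000
(0,0): S=185.0000. Δ = (V_up−V_dn)/(S_up−S_dn) = (0.0000−5.0000)/(275.6500−127.6500) = -0.0338. V = [p*·0.0000 + (1−p*)·5.0000]/1.38 = 0.4982. B = V − Δ·S = 6.7482.
Check: Δ(0,0)·S0 + B(0,0) = 0.4982 = V0.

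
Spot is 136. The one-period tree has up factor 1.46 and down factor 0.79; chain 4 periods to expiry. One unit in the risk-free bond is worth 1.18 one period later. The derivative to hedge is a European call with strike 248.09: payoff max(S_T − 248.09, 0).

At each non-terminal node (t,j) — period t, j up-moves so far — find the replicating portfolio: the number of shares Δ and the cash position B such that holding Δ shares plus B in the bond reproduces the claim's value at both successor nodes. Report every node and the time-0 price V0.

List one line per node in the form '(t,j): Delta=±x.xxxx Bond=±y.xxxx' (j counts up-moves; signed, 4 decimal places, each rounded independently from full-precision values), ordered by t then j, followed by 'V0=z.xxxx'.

The replicating-portfolio and risk-neutral prices coincide; use p* = (1.18−0.79)/(1.46−0.79) = 0.5821 for the latter.
Terminal payoffs: V(4,0)=0.0000, V(4,1)=0.0000, V(4,2)=0.0000, V(4,3)=86.2779, V(4,4)=369.8557
(3,0): S=67.0533. Δ = (V_up−V_dn)/(S_up−S_dn) = (0.0000−0.0000)/(97.8978−52.9721) = 0.0000. V = [p*·0.0000 + (1−p*)·0.0000]/1.18 = 0.0000. B = V − Δ·S = 0.0000.
(3,1): S=123.9213. Δ = (V_up−V_dn)/(S_up−S_dn) = (0.0000−0.0000)/(180.9251−97.8978) = 0.0000. V = [p*·0.0000 + (1−p*)·0.0000]/1.18 = 0.0000. B = V − Δ·S = 0.0000.
(3,2): S=229.0191. Δ = (V_up−V_dn)/(S_up−S_dn) = (86.2779−0.0000)/(334.3679−180.9251) = 0.5623. V = [p*·86.2779 + (1−p*)·0.0000]/1.18 = 42.5606. B = V − Δ·S = -86.2124.
(3,3): S=423.2505. Δ = (V_up−V_dn)/(S_up−S_dn) = (369.8557−86.2779)/(617.9457−334.3679) = 1.0000. V = [p*·369.8557 + (1−p*)·86.2779]/1.18 = 213.0047. B = V − Δ·S = -210.2458.
(2,0): S=84.8776. Δ = (V_up−V_dn)/(S_up−S_dn) = (0.0000−0.0000)/(123.9213−67.0533) = 0.0000. V = [p*·0.0000 + (1−p*)·0.0000]/1.18 = 0.0000. B = V − Δ·S = 0.0000.
(2,1): S=156.8624. Δ = (V_up−V_dn)/(S_up−S_dn) = (42.5606−0.0000)/(229.0191−123.9213) = 0.4050. V = [p*·42.5606 + (1−p*)·0.0000]/1.18 = 20.9950. B = V − Δ·S = -42.5283.
(2,2): S=289.8976. Δ = (V_up−V_dn)/(S_up−S_dn) = (213.0047−42.5606)/(423.2505−229.0191) = 0.8775. V = [p*·213.0047 + (1−p*)·42.5606]/1.18 = 120.1477. B = V − Δ·S = -134.2466.
(1,0): S=107.4400. Δ = (V_up−V_dn)/(S_up−S_dn) = (20.9950−0.0000)/(156.8624−84.8776) = 0.2917. V = [p*·20.9950 + (1−p*)·0.0000]/1.18 = 10.3567. B = V − Δ·S = -20.9790.
(1,1): S=198.5600. Δ = (V_up−V_dn)/(S_up−S_dn) = (120.1477−20.9950)/(289.8976−156.8624) = 0.7453. V = [p*·120.1477 + (1−p*)·20.9950]/1.18 = 66.7040. B = V − Δ·S = -81.2852.
(0,0): S=136.0000. Δ = (V_up−V_dn)/(S_up−S_dn) = (66.7040−10.3567)/(198.5600−107.4400) = 0.6184. V = [p*·66.7040 + (1−p*)·10.3567]/1.18 = 36.5728. B = V − Δ·S = -47.5276.
Each (Δ,B) replicates both successor values, so the strategy is self-financing and V0 is arbitrage-free.

(0,0): Delta=0.6184 Bond=-47.5276
(1,0): Delta=0.2917 Bond=-20.9790
(1,1): Delta=0.7453 Bond=-81.2852
(2,0): Delta=0.0000 Bond=0.0000
(2,1): Delta=0.4050 Bond=-42.5283
(2,2): Delta=0.8775 Bond=-134.2466
(3,0): Delta=0.0000 Bond=0.0000
(3,1): Delta=0.0000 Bond=0.0000
(3,2): Delta=0.5623 Bond=-86.2124
(3,3): Delta=1.0000 Bond=-210.2458
V0=36.5728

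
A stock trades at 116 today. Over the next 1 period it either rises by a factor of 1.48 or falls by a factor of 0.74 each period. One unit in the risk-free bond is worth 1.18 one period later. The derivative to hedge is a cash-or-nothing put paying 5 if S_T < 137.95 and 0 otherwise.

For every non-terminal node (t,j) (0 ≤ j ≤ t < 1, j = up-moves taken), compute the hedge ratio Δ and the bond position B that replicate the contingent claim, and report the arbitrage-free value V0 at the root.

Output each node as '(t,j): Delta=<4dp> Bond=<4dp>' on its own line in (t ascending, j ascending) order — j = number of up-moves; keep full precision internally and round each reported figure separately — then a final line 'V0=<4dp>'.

(0,0): Delta=-0.0582 Bond=8.4746
V0=1.7178

The replicating-portfolio and risk-neutral prices coincide; use p* = (1.18−0.74)/(1.48−0.74) = 0.5946 for the latter.
Terminal values V(1,·): V(1,0)=5.0000, V(1,1)=0.0000
(0,0): S=116.0000. Δ = (V_up−V_dn)/(S_up−S_dn) = (0.0000−5.0000)/(171.6800−85.8400) = -0.0582. V = [p*·0.0000 + (1−p*)·5.0000]/1.18 = 1.7178. B = V − Δ·S = 8.4746.
Each (Δ,B) replicates both successor values, so the strategy is self-financing and V0 is arbitrage-free.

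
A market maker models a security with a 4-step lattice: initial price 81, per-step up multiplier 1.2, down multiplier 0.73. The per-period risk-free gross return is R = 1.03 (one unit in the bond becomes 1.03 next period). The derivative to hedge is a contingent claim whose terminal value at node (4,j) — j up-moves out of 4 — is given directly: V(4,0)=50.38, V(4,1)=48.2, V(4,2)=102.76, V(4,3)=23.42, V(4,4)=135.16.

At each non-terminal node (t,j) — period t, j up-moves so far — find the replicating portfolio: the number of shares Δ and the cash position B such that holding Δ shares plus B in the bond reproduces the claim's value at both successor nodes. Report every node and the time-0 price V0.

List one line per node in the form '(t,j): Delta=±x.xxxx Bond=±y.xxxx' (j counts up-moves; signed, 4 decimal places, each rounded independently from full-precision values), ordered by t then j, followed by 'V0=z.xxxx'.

No-arbitrage ⇒ martingale measure with p* = (R−d)/(u−d) = 0.6383.
Terminal values V(4,·): V(4,0)=50.3800, V(4,1)=48.2000, V(4,2)=102.7600, V(4,3)=23.4200, V(4,4)=135.1600
Node (3,0) S=31.5104: V=(p*·48.2000+(1−p*)·50.3800)/1.03=47.5617; Δ=(48.2000−50.3800)/(37.8125−23.0026)=-0.1472; B=V−Δ·S=52.2000
Node (3,1) S=51.7979: V=(p*·102.7600+(1−p*)·48.2000)/1.03=80.6073; Δ=(102.7600−48.2000)/(62.1575−37.8125)=2.2411; B=V−Δ·S=-35.4778
Node (3,2) S=85.1472: V=(p*·23.4200+(1−p*)·102.7600)/1.03=50.5995; Δ=(23.4200−102.7600)/(102.1766−62.1575)=-1.9825; B=V−Δ·S=219.4080
Node (3,3) S=139.9680: V=(p*·135.1600+(1−p*)·23.4200)/1.03=91.9839; Δ=(135.1600−23.4200)/(167.9616−102.1766)=1.6986; B=V−Δ·S=-145.7608
Node (2,0) S=43.1649: V=(p*·80.6073+(1−p*)·47.5617)/1.03=66.6550; Δ=(80.6073−47.5617)/(51.7979−31.5104)=1.6289; B=V−Δ·S=-3.6549
Node (2,1) S=70.9560: V=(p*·50.5995+(1−p*)·80.6073)/1.03=59.6635; Δ=(50.5995−80.6073)/(85.1472−51.7979)=-0.8998; B=V−Δ·S=123.5100
Node (2,2) S=116.6400: V=(p*·91.9839+(1−p*)·50.5995)/1.03=74.7719; Δ=(91.9839−50.5995)/(139.9680−85.1472)=0.7549; B=V−Δ·S=-13.2801
Node (1,0) S=59.1300: V=(p*·59.6635+(1−p*)·66.6550)/1.03=60.3809; Δ=(59.6635−66.6550)/(70.9560−43.1649)=-0.2516; B=V−Δ·S=75.2565
Node (1,1) S=97.2000: V=(p*·74.7719+(1−p*)·59.6635)/1.03=67.2885; Δ=(74.7719−59.6635)/(116.6400−70.9560)=0.3307; B=V−Δ·S=35.1429
Node (0,0) S=81.0000: V=(p*·67.2885+(1−p*)·60.3809)/1.03=62.9029; Δ=(67.2885−60.3809)/(97.2000−59.1300)=0.1814; B=V−Δ·S=48.2059
Root portfolio cost Δ·81+B reproduces V0=62.9029.

(0,0): Delta=0.1814 Bond=48.2059
(1,0): Delta=-0.2516 Bond=75.2565
(1,1): Delta=0.3307 Bond=35.1429
(2,0): Delta=1.6289 Bond=-3.6549
(2,1): Delta=-0.8998 Bond=123.5100
(2,2): Delta=0.7549 Bond=-13.2801
(3,0): Delta=-0.1472 Bond=52.2000
(3,1): Delta=2.2411 Bond=-35.4778
(3,2): Delta=-1.9825 Bond=219.4080
(3,3): Delta=1.6986 Bond=-145.7608
V0=62.9029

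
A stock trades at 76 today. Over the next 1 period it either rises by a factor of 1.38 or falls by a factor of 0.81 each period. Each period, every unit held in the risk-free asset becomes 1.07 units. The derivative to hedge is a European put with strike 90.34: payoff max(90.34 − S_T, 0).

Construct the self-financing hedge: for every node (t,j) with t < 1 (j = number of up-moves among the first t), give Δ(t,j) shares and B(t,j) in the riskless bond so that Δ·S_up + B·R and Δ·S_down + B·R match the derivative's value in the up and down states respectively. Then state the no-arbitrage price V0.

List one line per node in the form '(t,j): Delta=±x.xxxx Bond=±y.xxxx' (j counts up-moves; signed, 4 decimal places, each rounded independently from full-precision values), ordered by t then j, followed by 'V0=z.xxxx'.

(0,0): Delta=-0.6644 Bond=65.1195
V0=14.6283

Under the risk-neutral measure, an up-move has probability p* = (R−d)/(u−d) = 0.4561 and values discount at R = 1.07.
Terminal payoffs: V(1,0)=28.7800, V(1,1)=0.0000
  t=0,j=0: stock 76.0000 → up 104.8800 (V=0.0000), down 61.5600 (V=28.7800). Price 14.6283; hedge Δ=-0.6644, bond B=65.1195.
Check: Δ(0,0)·S0 + B(0,0) = 14.6283 = V0.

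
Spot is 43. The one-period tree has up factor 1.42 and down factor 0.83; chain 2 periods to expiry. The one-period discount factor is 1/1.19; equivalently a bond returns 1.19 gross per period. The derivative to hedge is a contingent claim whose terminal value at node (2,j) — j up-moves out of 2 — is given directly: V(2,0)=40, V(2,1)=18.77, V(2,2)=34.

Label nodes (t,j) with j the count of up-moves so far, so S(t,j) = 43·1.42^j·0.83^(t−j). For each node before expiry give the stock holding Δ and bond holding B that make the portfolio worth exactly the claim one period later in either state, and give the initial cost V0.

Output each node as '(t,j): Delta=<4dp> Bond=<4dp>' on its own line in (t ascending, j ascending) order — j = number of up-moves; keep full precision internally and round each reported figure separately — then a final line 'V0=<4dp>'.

(0,0): Delta=0.0337 Bond=18.0889
(1,0): Delta=-1.0082 Bond=58.7109
(1,1): Delta=0.4228 Bond=-2.2313
V0=19.5371

The replicating-portfolio and risk-neutral prices coincide; use p* = (1.19−0.83)/(1.42−0.83) = 0.6102 for the latter.
At expiry t=2: V(2,0)=40.0000, V(2,1)=18.7700, V(2,2)=34.0000
(1,0): S=35.6900. Δ = (V_up−V_dn)/(S_up−S_dn) = (18.7700−40.0000)/(50.6798−29.6227) = -1.0082. V = [p*·18.7700 + (1−p*)·40.0000]/1.19 = 22.7278. B = V − Δ·S = 58.7109.
(1,1): S=61.0600. Δ = (V_up−V_dn)/(S_up−S_dn) = (34.0000−18.7700)/(86.7052−50.6798) = 0.4228. V = [p*·34.0000 + (1−p*)·18.7700]/1.19 = 23.5823. B = V − Δ·S = -2.2313.
(0,0): S=43.0000. Δ = (V_up−V_dn)/(S_up−S_dn) = (23.5823−22.7278)/(61.0600−35.6900) = 0.0337. V = [p*·23.5823 + (1−p*)·22.7278]/1.19 = 19.5371. B = V − Δ·S = 18.0889.
Each (Δ,B) replicates both successor values, so the strategy is self-financing and V0 is arbitrage-free.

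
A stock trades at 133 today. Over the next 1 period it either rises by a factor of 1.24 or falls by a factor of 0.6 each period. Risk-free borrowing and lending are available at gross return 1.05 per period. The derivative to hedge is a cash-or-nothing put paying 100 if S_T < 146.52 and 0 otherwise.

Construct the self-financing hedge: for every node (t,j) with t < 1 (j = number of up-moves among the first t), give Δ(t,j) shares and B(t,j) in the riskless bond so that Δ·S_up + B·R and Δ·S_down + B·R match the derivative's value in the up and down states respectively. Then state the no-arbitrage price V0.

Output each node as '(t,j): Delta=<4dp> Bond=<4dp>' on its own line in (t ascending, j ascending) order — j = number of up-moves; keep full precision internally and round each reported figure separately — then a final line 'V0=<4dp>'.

(0,0): Delta=-1.1748 Bond=184.5238
V0=28.2738

No-arbitrage ⇒ martingale measure with p* = (R−d)/(u−d) = 0.7031.
Terminal payoffs: V(1,0)=100.0000, V(1,1)=0.0000
  t=0,j=0: stock 133.0000 → up 164.9200 (V=0.0000), down 79.8000 (V=100.0000). Price 28.2738; hedge Δ=-1.1748, bond B=184.5238.
Check: Δ(0,0)·S0 + B(0,0) = 28.2738 = V0.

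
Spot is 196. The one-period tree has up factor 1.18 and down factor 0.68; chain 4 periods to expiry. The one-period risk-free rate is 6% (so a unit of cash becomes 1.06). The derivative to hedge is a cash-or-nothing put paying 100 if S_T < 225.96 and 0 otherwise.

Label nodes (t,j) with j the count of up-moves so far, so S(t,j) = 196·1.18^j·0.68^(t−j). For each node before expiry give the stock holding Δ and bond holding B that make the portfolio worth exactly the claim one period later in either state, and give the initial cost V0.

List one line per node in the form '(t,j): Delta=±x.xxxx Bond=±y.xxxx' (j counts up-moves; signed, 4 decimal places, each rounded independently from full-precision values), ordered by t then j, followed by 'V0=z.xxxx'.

(0,0): Delta=-0.3761 Bond=126.4979
(1,0): Delta=0.0000 Bond=83.9619
(1,1): Delta=-0.4445 Bond=149.9170
(2,0): Delta=0.0000 Bond=88.9996
(2,1): Delta=0.0000 Bond=88.9996
(2,2): Delta=-0.5254 Bond=180.9897
(3,0): Delta=0.0000 Bond=94.3396
(3,1): Delta=0.0000 Bond=94.3396
(3,2): Delta=0.0000 Bond=94.3396
(3,3): Delta=-0.6211 Bond=222.6415
V0=52.7834

Risk-neutral probability p* = (R−d)/(u−d) = (1.06−0.68)/(1.18−0.68) = 0.7600.
At expiry t=4: V(4,0)=100.0000, V(4,1)=100.0000, V(4,2)=100.0000, V(4,3)=100.0000, V(4,4)=0.0000
Node (3,0) S=61.6287: V=(p*·100.0000+(1−p*)·100.0000)/1.06=94.3396; Δ=(100.0000−100.0000)/(72.7218−41.9075)=0.0000; B=V−Δ·S=94.3396
Node (3,1) S=106.9439: V=(p*·100.0000+(1−p*)·100.0000)/1.06=94.3396; Δ=(100.0000−100.0000)/(126.1938−72.7218)=0.0000; B=V−Δ·S=94.3396
Node (3,2) S=185.5791: V=(p*·100.0000+(1−p*)·100.0000)/1.06=94.3396; Δ=(100.0000−100.0000)/(218.9833−126.1938)=0.0000; B=V−Δ·S=94.3396
Node (3,3) S=322.0343: V=(p*·0.0000+(1−p*)·100.0000)/1.06=22.6415; Δ=(0.0000−100.0000)/(380.0004−218.9833)=-0.6211; B=V−Δ·S=222.6415
Node (2,0) S=90.6304: V=(p*·94.3396+(1−p*)·94.3396)/1.06=88.9996; Δ=(94.3396−94.3396)/(106.9439−61.6287)=0.0000; B=V−Δ·S=88.9996
Node (2,1) S=157.2704: V=(p*·94.3396+(1−p*)·94.3396)/1.06=88.9996; Δ=(94.3396−94.3396)/(185.5791−106.9439)=0.0000; B=V−Δ·S=88.9996
Node (2,2) S=272.9104: V=(p*·22.6415+(1−p*)·94.3396)/1.06=37.5934; Δ=(22.6415−94.3396)/(322.0343−185.5791)=-0.5254; B=V−Δ·S=180.9897
Node (1,0) S=133.2800: V=(p*·88.9996+(1−p*)·88.9996)/1.06=83.9619; Δ=(88.9996−88.9996)/(157.2704−90.6304)=0.0000; B=V−Δ·S=83.9619
Node (1,1) S=231.2800: V=(p*·37.5934+(1−p*)·88.9996)/1.06=47.1047; Δ=(37.5934−88.9996)/(272.9104−157.2704)=-0.4445; B=V−Δ·S=149.9170
Node (0,0) S=196.0000: V=(p*·47.1047+(1−p*)·83.9619)/1.06=52.7834; Δ=(47.1047−83.9619)/(231.2800−133.2800)=-0.3761; B=V−Δ·S=126.4979
Check: Δ(0,0)·S0 + B(0,0) = 52.7834 = V0.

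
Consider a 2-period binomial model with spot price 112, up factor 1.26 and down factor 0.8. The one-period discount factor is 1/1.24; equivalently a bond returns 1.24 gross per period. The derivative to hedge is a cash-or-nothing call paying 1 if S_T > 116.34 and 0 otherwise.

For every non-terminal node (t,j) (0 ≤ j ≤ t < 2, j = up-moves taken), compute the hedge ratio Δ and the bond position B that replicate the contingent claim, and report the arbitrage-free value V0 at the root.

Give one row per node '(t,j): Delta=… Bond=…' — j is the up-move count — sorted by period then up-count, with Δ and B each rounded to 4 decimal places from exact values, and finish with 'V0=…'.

Risk-neutral probability p* = (R−d)/(u−d) = (1.24−0.8)/(1.26−0.8) = 0.9565.
At expiry t=2: V(2,0)=0.0000, V(2,1)=0.0000, V(2,2)=1.0000
(1,0): S=89.6000. Δ = (V_up−V_dn)/(S_up−S_dn) = (0.0000−0.0000)/(112.8960−71.6800) = 0.0000. V = [p*·0.0000 + (1−p*)·0.0000]/1.24 = 0.0000. B = V − Δ·S = 0.0000.
(1,1): S=141.1200. Δ = (V_up−V_dn)/(S_up−S_dn) = (1.0000−0.0000)/(177.8112−112.8960) = 0.0154. V = [p*·1.0000 + (1−p*)·0.0000]/1.24 = 0.7714. B = V − Δ·S = -1.4025.
(0,0): S=112.0000. Δ = (V_up−V_dn)/(S_up−S_dn) = (0.7714−0.0000)/(141.1200−89.6000) = 0.0150. V = [p*·0.7714 + (1−p*)·0.0000]/1.24 = 0.5950. B = V − Δ·S = -1.0819.
Each (Δ,B) replicates both successor values, so the strategy is self-financing and V0 is arbitrage-free.

(0,0): Delta=0.0150 Bond=-1.0819
(1,0): Delta=0.0000 Bond=0.0000
(1,1): Delta=0.0154 Bond=-1.4025
V0=0.5950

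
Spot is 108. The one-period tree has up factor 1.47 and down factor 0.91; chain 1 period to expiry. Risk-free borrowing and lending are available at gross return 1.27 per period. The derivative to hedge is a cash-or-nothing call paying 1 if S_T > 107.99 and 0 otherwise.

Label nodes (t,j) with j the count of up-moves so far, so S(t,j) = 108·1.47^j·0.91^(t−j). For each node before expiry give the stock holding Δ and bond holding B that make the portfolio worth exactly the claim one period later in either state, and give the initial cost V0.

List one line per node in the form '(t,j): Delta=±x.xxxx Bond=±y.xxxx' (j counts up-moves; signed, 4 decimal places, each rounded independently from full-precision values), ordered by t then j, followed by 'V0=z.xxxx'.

(0,0): Delta=0.0165 Bond=-1.2795
V0=0.5062

Under the risk-neutral measure, an up-move has probability p* = (R−d)/(u−d) = 0.6429 and values discount at R = 1.27.
Terminal values V(1,·): V(1,0)=0.0000, V(1,1)=1.0000
Node (0,0) S=108.0000: V=(p*·1.0000+(1−p*)·0.0000)/1.27=0.5062; Δ=(1.0000−0.0000)/(158.7600−98.2800)=0.0165; B=V−Δ·S=-1.2795
Check: Δ(0,0)·S0 + B(0,0) = 0.5062 = V0.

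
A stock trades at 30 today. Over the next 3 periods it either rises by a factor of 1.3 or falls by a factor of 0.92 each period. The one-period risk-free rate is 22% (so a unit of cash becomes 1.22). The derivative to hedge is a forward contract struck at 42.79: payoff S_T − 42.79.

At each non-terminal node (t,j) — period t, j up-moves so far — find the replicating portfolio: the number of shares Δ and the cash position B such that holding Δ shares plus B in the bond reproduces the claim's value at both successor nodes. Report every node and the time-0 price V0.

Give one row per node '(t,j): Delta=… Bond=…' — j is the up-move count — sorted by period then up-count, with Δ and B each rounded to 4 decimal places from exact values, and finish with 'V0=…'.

(0,0): Delta=1.0000 Bond=-23.5647
(1,0): Delta=1.0000 Bond=-28.7490
(1,1): Delta=1.0000 Bond=-28.7490
(2,0): Delta=1.0000 Bond=-35.0738
(2,1): Delta=1.0000 Bond=-35.0738
(2,2): Delta=1.0000 Bond=-35.0738
V0=6.4353

The replicating-portfolio and risk-neutral prices coincide; use p* = (1.22−0.92)/(1.3−0.92) = 0.7895 for the latter.
At expiry t=3: V(3,0)=-19.4294, V(3,1)=-9.7804, V(3,2)=3.8540, V(3,3)=23.1200
  t=2,j=0: stock 25.3920 → up 33.0096 (V=-9.7804), down 23.3606 (V=-19.4294). Price -9.6818; hedge Δ=1.0000, bond B=-35.0738.
  t=2,j=1: stock 35.8800 → up 46.6440 (V=3.8540), down 33.0096 (V=-9.7804). Price 0.8062; hedge Δ=1.0000, bond B=-35.0738.
  t=2,j=2: stock 50.7000 → up 65.9100 (V=23.1200), down 46.6440 (V=3.8540). Price 15.6262; hedge Δ=1.0000, bond B=-35.0738.
  t=1,j=0: stock 27.6000 → up 35.8800 (V=0.8062), down 25.3920 (V=-9.6818). Price -1.1490; hedge Δ=1.0000, bond B=-28.7490.
  t=1,j=1: stock 39.0000 → up 50.7000 (V=15.6262), down 35.8800 (V=0.8062). Price 10.2510; hedge Δ=1.0000, bond B=-28.7490.
  t=0,j=0: stock 30.0000 → up 39.0000 (V=10.2510), down 27.6000 (V=-1.1490). Price 6.4353; hedge Δ=1.0000, bond B=-23.5647.
Self-financing check: at every node Δ·S+B equals the discounted successor values.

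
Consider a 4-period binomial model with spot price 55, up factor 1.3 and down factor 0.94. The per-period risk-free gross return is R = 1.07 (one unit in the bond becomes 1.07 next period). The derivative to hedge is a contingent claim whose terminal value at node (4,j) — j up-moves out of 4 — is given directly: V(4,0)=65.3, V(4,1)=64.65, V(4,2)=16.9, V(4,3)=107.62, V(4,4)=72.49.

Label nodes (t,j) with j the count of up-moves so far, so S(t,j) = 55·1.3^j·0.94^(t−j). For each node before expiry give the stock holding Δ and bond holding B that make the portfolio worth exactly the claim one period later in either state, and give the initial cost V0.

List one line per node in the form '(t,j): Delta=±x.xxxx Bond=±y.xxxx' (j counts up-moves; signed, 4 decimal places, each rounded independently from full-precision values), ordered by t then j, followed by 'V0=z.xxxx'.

Under the risk-neutral measure, an up-move has probability p* = (R−d)/(u−d) = 0.3611 and values discount at R = 1.07.
Terminal payoffs: V(4,0)=65.3000, V(4,1)=64.6500, V(4,2)=16.9000, V(4,3)=107.6200, V(4,4)=72.4900
Node (3,0) S=45.6821: V=(p*·64.6500+(1−p*)·65.3000)/1.07=60.8087; Δ=(64.6500−65.3000)/(59.3868−42.9412)=-0.0395; B=V−Δ·S=62.6142
Node (3,1) S=63.1774: V=(p*·16.9000+(1−p*)·64.6500)/1.07=44.3056; Δ=(16.9000−64.6500)/(82.1306−59.3868)=-2.0995; B=V−Δ·S=176.9444
Node (3,2) S=87.3730: V=(p*·107.6200+(1−p*)·16.9000)/1.07=46.4112; Δ=(107.6200−16.9000)/(113.5849−82.1306)=2.8842; B=V−Δ·S=-205.5888
Node (3,3) S=120.8350: V=(p*·72.4900+(1−p*)·107.6200)/1.07=88.7235; Δ=(72.4900−107.6200)/(157.0855−113.5849)=-0.8076; B=V−Δ·S=186.3069
Node (2,0) S=48.5980: V=(p*·44.3056+(1−p*)·60.8087)/1.07=51.2609; Δ=(44.3056−60.8087)/(63.1774−45.6821)=-0.9433; B=V−Δ·S=97.1029
Node (2,1) S=67.2100: V=(p*·46.4112+(1−p*)·44.3056)/1.07=42.1177; Δ=(46.4112−44.3056)/(87.3730−63.1774)=0.0870; B=V−Δ·S=36.2686
Node (2,2) S=92.9500: V=(p*·88.7235+(1−p*)·46.4112)/1.07=57.6548; Δ=(88.7235−46.4112)/(120.8350−87.3730)=1.2645; B=V−Δ·S=-59.8794
Node (1,0) S=51.7000: V=(p*·42.1177+(1−p*)·51.2609)/1.07=44.8217; Δ=(42.1177−51.2609)/(67.2100−48.5980)=-0.4913; B=V−Δ·S=70.2196
Node (1,1) S=71.5000: V=(p*·57.6548+(1−p*)·42.1177)/1.07=44.6059; Δ=(57.6548−42.1177)/(92.9500−67.2100)=0.6036; B=V−Δ·S=1.4472
Node (0,0) S=55.0000: V=(p*·44.6059+(1−p*)·44.8217)/1.07=41.8166; Δ=(44.6059−44.8217)/(71.5000−51.7000)=-0.0109; B=V−Δ·S=42.4160
Each (Δ,B) replicates both successor values, so the strategy is self-financing and V0 is arbitrage-free.

(0,0): Delta=-0.0109 Bond=42.4160
(1,0): Delta=-0.4913 Bond=70.2196
(1,1): Delta=0.6036 Bond=1.4472
(2,0): Delta=-0.9433 Bond=97.1029
(2,1): Delta=0.0870 Bond=36.2686
(2,2): Delta=1.2645 Bond=-59.8794
(3,0): Delta=-0.0395 Bond=62.6142
(3,1): Delta=-2.0995 Bond=176.9444
(3,2): Delta=2.8842 Bond=-205.5888
(3,3): Delta=-0.8076 Bond=186.3069
V0=41.8166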